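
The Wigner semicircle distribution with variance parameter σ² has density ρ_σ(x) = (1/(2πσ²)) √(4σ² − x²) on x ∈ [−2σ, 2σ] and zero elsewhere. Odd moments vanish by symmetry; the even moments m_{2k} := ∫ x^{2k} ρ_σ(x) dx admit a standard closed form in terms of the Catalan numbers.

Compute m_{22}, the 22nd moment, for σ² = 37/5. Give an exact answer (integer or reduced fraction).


By the scaled semicircle moment identity, m_{2k} = σ^{2k} · C_k with k = 11.
C_11 = (1/(k+1)) · C(2k, k) = (1/12) · C(22, 11) = (1/12) · 705432 = 58786.
σ^{2k} = (σ²)^k = (37/5)^11 = 177917621779460413/48828125.

Therefore m_{22} = σ^{22} · C_11 = (177917621779460413/48828125) · 58786 = 10459065313927359838618/48828125.


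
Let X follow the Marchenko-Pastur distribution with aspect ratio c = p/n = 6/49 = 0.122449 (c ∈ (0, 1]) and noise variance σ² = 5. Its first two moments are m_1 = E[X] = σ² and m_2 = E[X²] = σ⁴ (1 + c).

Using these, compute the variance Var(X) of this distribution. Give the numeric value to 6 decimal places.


m_1 = E[X] = σ² = 5, so m_1² = 25.
m_2 = E[X²] = σ⁴ (1 + c) = 25 · (1 + 0.122449) = 25 · 1.122449 = 28.061224.
(Note m_2 − m_1² simplifies to c · σ⁴ = 0.122449 · 25.)

Var(X) = m_2 − m_1² = 28.061224 − 25 = 3.061224.


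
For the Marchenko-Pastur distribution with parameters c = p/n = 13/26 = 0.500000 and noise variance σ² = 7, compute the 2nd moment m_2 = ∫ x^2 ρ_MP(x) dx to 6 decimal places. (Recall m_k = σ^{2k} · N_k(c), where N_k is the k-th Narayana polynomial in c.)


E[X²] = σ⁴ (1 + c) (second MP moment). With σ² = 7 (so σ⁴ = 49) and c = 13/26 = 0.500000: E[X²] = 49 · (1 + 0.500000) = 49 · 1.500000.

So E[X^2] = 73.500000.


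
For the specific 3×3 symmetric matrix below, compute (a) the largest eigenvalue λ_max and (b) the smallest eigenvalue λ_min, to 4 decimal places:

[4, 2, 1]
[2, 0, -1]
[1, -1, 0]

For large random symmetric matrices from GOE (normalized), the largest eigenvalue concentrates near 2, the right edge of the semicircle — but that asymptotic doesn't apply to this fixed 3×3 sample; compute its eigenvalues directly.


Since M is real symmetric, all three eigenvalues are real; they are the roots of det(λI − M) = λ³ − (tr M) λ² + s λ − det M, where s is the sum of the principal 2×2 minors.
tr M = 4 + 0 + 0 = 4.
s = (4·0 − 2²) + (4·0 − 1²) + (0·0 − (-1)²) = -4 + (-1) + (-1) = -6.
det M (expand along row 1) = 4·(-1) − 2·1 + 1·(-2) = -8.
Characteristic polynomial: λ³ − 4λ² − 6λ + 8 = 0.
Substitute λ = y + (tr M)/3 = y + 1.333333 to remove the quadratic term: y³ + p·y + q = 0 with p = s − (tr M)²/3 = -11.333333 and q = −2(tr M)³/27 + (tr M)·s/3 − det M = -4.740741.
Three real roots ⇒ use the trigonometric (Viète) form: r = 2√(−p/3) = 3.887301, φ = arccos(3q/(p·r)) = arccos(0.322821) = 1.242088 rad.
y_k = r·cos(φ/3 − 2πk/3) for k = 0, 1, 2 gives y = 3.558853, -0.425078, -3.133775.
λ_k = y_k + 1.333333 gives λ = 4.8922, 0.9083, -1.8004 (check: the sum is 4.0000 = tr M).

Hence λ_max = 4.8922 and λ_min = -1.8004.


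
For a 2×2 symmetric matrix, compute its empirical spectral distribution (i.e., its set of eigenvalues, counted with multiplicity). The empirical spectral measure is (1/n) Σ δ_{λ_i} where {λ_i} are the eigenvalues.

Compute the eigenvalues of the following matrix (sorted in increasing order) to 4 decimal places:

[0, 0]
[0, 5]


Since M is real symmetric, both eigenvalues are real; they are the roots of det(λI − M) = λ² − (tr M) λ + det M.
tr M = 0 + 5 = 5.
det M = 0·5 − 0² = 0 − 0 = 0.
Characteristic polynomial: λ² − 5λ = 0.
Discriminant Δ = (tr M)² − 4·det M = 25 − 0 = 25; √Δ = 5.000000.
λ = (tr M ± √Δ)/2 = (5 ± 5.000000)/2, giving (tr M − √Δ)/2 = 0.0000 and (tr M + √Δ)/2 = 5.0000.

Eigenvalues sorted in increasing order: [0.0000, 5.0000].


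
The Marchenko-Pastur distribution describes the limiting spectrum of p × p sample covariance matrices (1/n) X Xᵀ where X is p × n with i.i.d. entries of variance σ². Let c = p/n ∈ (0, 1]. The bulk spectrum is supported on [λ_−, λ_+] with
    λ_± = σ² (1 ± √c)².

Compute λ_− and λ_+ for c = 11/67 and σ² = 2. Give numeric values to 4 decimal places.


c = 11/67 = 0.164179; √c = 0.405190.
λ_− = σ² (1 − √c)² = 2 · (1 − 0.405190)² = 2 · (0.594810)² = 0.707597.
λ_+ = σ² (1 + √c)² = 2 · (1 + 0.405190)² = 2 · (1.405190)² = 3.949119.

Rounded to 4 decimal places: λ_− ≈ 0.7076, λ_+ ≈ 3.9491.


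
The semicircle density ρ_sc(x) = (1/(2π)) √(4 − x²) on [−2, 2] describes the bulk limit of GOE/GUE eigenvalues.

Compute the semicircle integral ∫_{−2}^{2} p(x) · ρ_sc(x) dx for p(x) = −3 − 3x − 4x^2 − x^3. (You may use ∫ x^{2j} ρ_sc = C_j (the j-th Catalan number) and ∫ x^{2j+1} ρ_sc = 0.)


Write p(x) = Σ a_i x^i, split into monomials and integrate each against ρ_sc separately.
Using ∫ x^{2j} ρ_sc = C_j = (1/(j+1)) C(2j, j) (Catalan numbers) and ∫ x^{2j+1} ρ_sc = 0 (odd monomials vanish by symmetry):
  i = 0 (even): a_0 · C_{0} = -3 · 1 = -3
  i = 1 (odd): ∫ x^1 ρ_sc = 0 (vanishes)
  i = 2 (even): a_2 · C_{1} = -4 · 1 = -4
  i = 3 (odd): ∫ x^3 ρ_sc = 0 (vanishes)

Summing the contributions: ∫_{−2}^{2} p(x) ρ_sc(x) dx = (-3) + (-4) = -7.


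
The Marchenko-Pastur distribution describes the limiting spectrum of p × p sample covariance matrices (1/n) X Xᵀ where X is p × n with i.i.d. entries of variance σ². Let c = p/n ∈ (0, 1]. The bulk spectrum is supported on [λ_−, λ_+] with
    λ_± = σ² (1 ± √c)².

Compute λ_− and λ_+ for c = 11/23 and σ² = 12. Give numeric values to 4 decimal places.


c = 11/23 = 0.478261; √c = 0.691564.
λ_− = σ² (1 − √c)² = 12 · (1 − 0.691564)² = 12 · (0.308436)² = 1.141593.
λ_+ = σ² (1 + √c)² = 12 · (1 + 0.691564)² = 12 · (1.691564)² = 34.336668.

Rounded to 4 decimal places: λ_− ≈ 1.1416, λ_+ ≈ 34.3367.


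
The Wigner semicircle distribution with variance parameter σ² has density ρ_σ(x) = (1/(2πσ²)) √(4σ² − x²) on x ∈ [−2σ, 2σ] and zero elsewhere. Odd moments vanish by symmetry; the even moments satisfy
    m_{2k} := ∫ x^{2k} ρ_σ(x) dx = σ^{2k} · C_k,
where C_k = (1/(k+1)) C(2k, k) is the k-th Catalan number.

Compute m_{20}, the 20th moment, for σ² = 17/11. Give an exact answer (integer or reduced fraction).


By the scaled semicircle moment identity, m_{2k} = σ^{2k} · C_k with k = 10.
C_10 = (1/(k+1)) · C(2k, k) = (1/11) · C(20, 10) = (1/11) · 184756 = 16796.
σ^{2k} = (σ²)^k = (17/11)^10 = 2015993900449/25937424601.

Therefore m_{20} = σ^{20} · C_10 = (2015993900449/25937424601) · 16796 = 33860633551941404/25937424601.


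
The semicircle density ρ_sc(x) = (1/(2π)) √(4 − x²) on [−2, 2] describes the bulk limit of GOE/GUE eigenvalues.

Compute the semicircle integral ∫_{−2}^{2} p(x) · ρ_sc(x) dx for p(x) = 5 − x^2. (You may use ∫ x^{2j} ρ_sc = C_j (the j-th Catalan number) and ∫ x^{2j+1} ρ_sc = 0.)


Write p(x) = Σ a_i x^i, split into monomials and integrate each against ρ_sc separately.
Using ∫ x^{2j} ρ_sc = C_j = (1/(j+1)) C(2j, j) (Catalan numbers) and ∫ x^{2j+1} ρ_sc = 0 (odd monomials vanish by symmetry):
  i = 0 (even): a_0 · C_{0} = 5 · 1 = 5
  i = 2 (even): a_2 · C_{1} = -1 · 1 = -1

Summing the contributions: ∫_{−2}^{2} p(x) ρ_sc(x) dx = 5 + (-1) = 4.


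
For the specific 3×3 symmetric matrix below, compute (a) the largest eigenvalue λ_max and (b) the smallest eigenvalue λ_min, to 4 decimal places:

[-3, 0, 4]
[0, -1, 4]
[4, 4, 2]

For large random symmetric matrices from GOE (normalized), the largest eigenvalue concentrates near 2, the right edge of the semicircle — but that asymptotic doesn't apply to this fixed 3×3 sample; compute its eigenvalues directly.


Since M is real symmetric, all three eigenvalues are real; they are the roots of det(λI − M) = λ³ − (tr M) λ² + s λ − det M, where s is the sum of the principal 2×2 minors.
tr M = -3 + (-1) + 2 = -2.
s = ((-3)·(-1) − 0²) + ((-3)·2 − 4²) + ((-1)·2 − 4²) = 3 + (-22) + (-18) = -37.
det M (expand along row 1) = (-3)·(-18) − 0·(-16) + 4·4 = 70.
Characteristic polynomial: λ³ + 2λ² − 37λ − 70 = 0.
Substitute λ = y + (tr M)/3 = y − 0.666667 to remove the quadratic term: y³ + p·y + q = 0 with p = s − (tr M)²/3 = -38.333333 and q = −2(tr M)³/27 + (tr M)·s/3 − det M = -44.740741.
Three real roots ⇒ use the trigonometric (Viète) form: r = 2√(−p/3) = 7.149204, φ = arccos(3q/(p·r)) = arccos(0.489768) = 1.058973 rad.
y_k = r·cos(φ/3 − 2πk/3) for k = 0, 1, 2 gives y = 6.708404, -1.213801, -5.494603.
λ_k = y_k − 0.666667 gives λ = 6.0417, -1.8805, -6.1613 (check: the sum is -2.0000 = tr M).

Hence λ_max = 6.0417 and λ_min = -6.1613.


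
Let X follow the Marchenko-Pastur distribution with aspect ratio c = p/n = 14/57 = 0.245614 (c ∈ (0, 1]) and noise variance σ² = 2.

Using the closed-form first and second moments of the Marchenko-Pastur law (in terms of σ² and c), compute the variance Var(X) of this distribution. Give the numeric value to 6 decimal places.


Recall the MP moments m_1 = E[X] = σ² and m_2 = E[X²] = σ⁴ (1 + c).
m_1 = E[X] = σ² = 2, so m_1² = 4.
m_2 = E[X²] = σ⁴ (1 + c) = 4 · (1 + 0.245614) = 4 · 1.245614 = 4.982456.
(Note m_2 − m_1² simplifies to c · σ⁴ = 0.245614 · 4.)

Var(X) = m_2 − m_1² = 4.982456 − 4 = 0.982456.


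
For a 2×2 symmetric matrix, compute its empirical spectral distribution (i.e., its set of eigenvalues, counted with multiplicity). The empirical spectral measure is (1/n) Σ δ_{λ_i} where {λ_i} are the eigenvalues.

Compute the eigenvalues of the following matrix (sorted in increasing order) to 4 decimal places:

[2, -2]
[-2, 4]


Since M is real symmetric, both eigenvalues are real; they are the roots of det(λI − M) = λ² − (tr M) λ + det M.
tr M = 2 + 4 = 6.
det M = 2·4 − (-2)² = 8 − 4 = 4.
Characteristic polynomial: λ² − 6λ + 4 = 0.
Discriminant Δ = (tr M)² − 4·det M = 36 − 16 = 20; √Δ = 4.472136.
λ = (tr M ± √Δ)/2 = (6 ± 4.472136)/2, giving (tr M − √Δ)/2 = 0.7639 and (tr M + √Δ)/2 = 5.2361.

Eigenvalues sorted in increasing order: [0.7639, 5.2361].


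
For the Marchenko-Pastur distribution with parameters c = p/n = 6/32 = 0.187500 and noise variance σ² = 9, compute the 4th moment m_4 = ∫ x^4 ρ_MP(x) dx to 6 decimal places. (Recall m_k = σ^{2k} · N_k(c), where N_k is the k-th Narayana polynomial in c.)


E[X⁴] = σ⁸ (1 + 6c + 6c² + c³) (fourth MP moment). With σ² = 9 (so σ⁸ = 6561) and c = 6/32 = 0.187500: E[X⁴] = 6561 · (1 + 6·0.187500 + 6·(0.187500)² + (0.187500)³) = 6561 · 2.342529.

So E[X^4] = 15369.334717.


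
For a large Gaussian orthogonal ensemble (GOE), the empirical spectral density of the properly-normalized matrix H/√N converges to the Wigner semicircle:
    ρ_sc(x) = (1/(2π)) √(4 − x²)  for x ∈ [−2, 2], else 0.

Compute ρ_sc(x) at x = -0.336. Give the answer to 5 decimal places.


ρ_sc(x) = (1/(2π)) √(4 − x²). With x = -0.336:
  4 − x² = 4 − (-0.336)² = 4 − 0.112896 = 3.887104.
  √(4 − x²) = 1.971574.
  1/(2π) = 0.159155.
  ρ_sc(-0.336) = 0.159155 · 1.971574 = 0.313786.

Rounded to 5 decimal places: ρ_sc(-0.336) ≈ 0.31379.


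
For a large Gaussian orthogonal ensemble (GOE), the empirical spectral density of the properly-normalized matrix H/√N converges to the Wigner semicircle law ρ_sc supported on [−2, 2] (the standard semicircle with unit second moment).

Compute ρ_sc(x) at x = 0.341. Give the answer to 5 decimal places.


ρ_sc(x) = (1/(2π)) √(4 − x²). With x = 0.341:
  4 − x² = 4 − (0.341)² = 4 − 0.116281 = 3.883719.
  √(4 − x²) = 1.970715.
  1/(2π) = 0.159155.
  ρ_sc(0.341) = 0.159155 · 1.970715 = 0.313649.

Rounded to 5 decimal places: ρ_sc(0.341) ≈ 0.31365.


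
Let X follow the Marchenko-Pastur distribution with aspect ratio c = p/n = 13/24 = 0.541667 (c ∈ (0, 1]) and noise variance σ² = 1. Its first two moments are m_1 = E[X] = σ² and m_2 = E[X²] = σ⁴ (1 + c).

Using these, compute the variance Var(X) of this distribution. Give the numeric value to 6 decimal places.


m_1 = E[X] = σ² = 1, so m_1² = 1.
m_2 = E[X²] = σ⁴ (1 + c) = 1 · (1 + 0.541667) = 1 · 1.541667 = 1.541667.
(Note m_2 − m_1² simplifies to c · σ⁴ = 0.541667 · 1.)

Var(X) = m_2 − m_1² = 1.541667 − 1 = 0.541667.


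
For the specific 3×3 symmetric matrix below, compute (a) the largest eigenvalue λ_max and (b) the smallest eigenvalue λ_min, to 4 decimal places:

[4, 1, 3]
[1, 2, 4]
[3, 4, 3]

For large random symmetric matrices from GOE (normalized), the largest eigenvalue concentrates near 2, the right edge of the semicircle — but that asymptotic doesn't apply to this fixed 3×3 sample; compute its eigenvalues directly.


Since M is real symmetric, all three eigenvalues are real; they are the roots of det(λI − M) = λ³ − (tr M) λ² + s λ − det M, where s is the sum of the principal 2×2 minors.
tr M = 4 + 2 + 3 = 9.
s = (4·2 − 1²) + (4·3 − 3²) + (2·3 − 4²) = 7 + 3 + (-10) = 0.
det M (expand along row 1) = 4·(-10) − 1·(-9) + 3·(-2) = -37.
Characteristic polynomial: λ³ − 9λ² + 37 = 0.
Substitute λ = y + (tr M)/3 = y + 3.000000 to remove the quadratic term: y³ + p·y + q = 0 with p = s − (tr M)²/3 = -27.000000 and q = −2(tr M)³/27 + (tr M)·s/3 − det M = -17.000000.
Three real roots ⇒ use the trigonometric (Viète) form: r = 2√(−p/3) = 6.000000, φ = arccos(3q/(p·r)) = arccos(0.314815) = 1.250535 rad.
y_k = r·cos(φ/3 − 2πk/3) for k = 0, 1, 2 gives y = 5.486225, -0.639307, -4.846918.
λ_k = y_k + 3.000000 gives λ = 8.4862, 2.3607, -1.8469 (check: the sum is 9.0000 = tr M).

Hence λ_max = 8.4862 and λ_min = -1.8469.


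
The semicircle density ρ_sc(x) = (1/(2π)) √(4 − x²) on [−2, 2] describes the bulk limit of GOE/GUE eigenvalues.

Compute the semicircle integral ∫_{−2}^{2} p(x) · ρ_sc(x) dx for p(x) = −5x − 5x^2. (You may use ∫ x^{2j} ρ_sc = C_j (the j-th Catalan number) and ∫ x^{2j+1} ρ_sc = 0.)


Write p(x) = Σ a_i x^i, split into monomials and integrate each against ρ_sc separately.
Using ∫ x^{2j} ρ_sc = C_j = (1/(j+1)) C(2j, j) (Catalan numbers) and ∫ x^{2j+1} ρ_sc = 0 (odd monomials vanish by symmetry):
  i = 1 (odd): ∫ x^1 ρ_sc = 0 (vanishes)
  i = 2 (even): a_2 · C_{1} = -5 · 1 = -5

Summing the contributions: ∫_{−2}^{2} p(x) ρ_sc(x) dx = -5.


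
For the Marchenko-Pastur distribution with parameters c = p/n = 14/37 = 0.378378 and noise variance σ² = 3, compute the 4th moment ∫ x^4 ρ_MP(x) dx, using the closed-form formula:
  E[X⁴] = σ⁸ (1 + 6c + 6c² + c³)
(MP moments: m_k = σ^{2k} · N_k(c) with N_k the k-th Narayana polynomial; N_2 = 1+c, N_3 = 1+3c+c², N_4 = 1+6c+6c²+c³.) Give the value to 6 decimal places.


E[X⁴] = σ⁸ (1 + 6c + 6c² + c³) (fourth MP moment). With σ² = 3 (so σ⁸ = 81) and c = 14/37 = 0.378378: E[X⁴] = 81 · (1 + 6·0.378378 + 6·(0.378378)² + (0.378378)³) = 81 · 4.183464.

So E[X^4] = 338.860581.


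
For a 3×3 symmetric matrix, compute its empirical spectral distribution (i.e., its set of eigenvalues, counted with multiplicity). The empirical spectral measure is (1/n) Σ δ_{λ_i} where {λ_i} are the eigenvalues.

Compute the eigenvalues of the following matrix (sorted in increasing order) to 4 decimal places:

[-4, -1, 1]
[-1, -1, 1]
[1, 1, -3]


Since M is real symmetric, all three eigenvalues are real; they are the roots of det(λI − M) = λ³ − (tr M) λ² + s λ − det M, where s is the sum of the principal 2×2 minors.
tr M = -4 + (-1) + (-3) = -8.
s = ((-4)·(-1) − (-1)²) + ((-4)·(-3) − 1²) + ((-1)·(-3) − 1²) = 3 + 11 + 2 = 16.
det M (expand along row 1) = (-4)·2 − (-1)·2 + 1·0 = -6.
Characteristic polynomial: λ³ + 8λ² + 16λ + 6 = 0.
Substitute λ = y + (tr M)/3 = y − 2.666667 to remove the quadratic term: y³ + p·y + q = 0 with p = s − (tr M)²/3 = -5.333333 and q = −2(tr M)³/27 + (tr M)·s/3 − det M = 1.259259.
Three real roots ⇒ use the trigonometric (Viète) form: r = 2√(−p/3) = 2.666667, φ = arccos(3q/(p·r)) = arccos(-0.265625) = 1.839648 rad.
y_k = r·cos(φ/3 − 2πk/3) for k = 0, 1, 2 gives y = 2.180804, 0.238660, -2.419464.
λ_k = y_k − 2.666667 gives λ = -0.4859, -2.4280, -5.0861 (check: the sum is -8.0000 = tr M).

Eigenvalues sorted in increasing order: [-5.0861, -2.4280, -0.4859].


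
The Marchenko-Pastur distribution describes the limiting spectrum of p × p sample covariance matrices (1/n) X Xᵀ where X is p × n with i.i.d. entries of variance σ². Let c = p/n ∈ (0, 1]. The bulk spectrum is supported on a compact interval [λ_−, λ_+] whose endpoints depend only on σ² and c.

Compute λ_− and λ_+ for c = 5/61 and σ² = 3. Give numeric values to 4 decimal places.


c = 5/61 = 0.081967; √c = 0.286299.
λ_− = σ² (1 − √c)² = 3 · (1 − 0.286299)² = 3 · (0.713701)² = 1.528107.
λ_+ = σ² (1 + √c)² = 3 · (1 + 0.286299)² = 3 · (1.286299)² = 4.963697.

Rounded to 4 decimal places: λ_− ≈ 1.5281, λ_+ ≈ 4.9637.


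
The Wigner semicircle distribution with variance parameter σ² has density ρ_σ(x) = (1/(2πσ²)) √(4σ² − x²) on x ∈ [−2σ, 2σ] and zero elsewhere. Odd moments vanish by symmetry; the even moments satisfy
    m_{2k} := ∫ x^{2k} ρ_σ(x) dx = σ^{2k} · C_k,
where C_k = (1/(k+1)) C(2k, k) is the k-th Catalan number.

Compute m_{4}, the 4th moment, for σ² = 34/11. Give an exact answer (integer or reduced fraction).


By the scaled semicircle moment identity, m_{2k} = σ^{2k} · C_k with k = 2.
C_2 = (1/(k+1)) · C(2k, k) = (1/3) · C(4, 2) = (1/3) · 6 = 2.
σ^{2k} = (σ²)^k = (34/11)^2 = 1156/121.

Therefore m_{4} = σ^{4} · C_2 = (1156/121) · 2 = 2312/121.


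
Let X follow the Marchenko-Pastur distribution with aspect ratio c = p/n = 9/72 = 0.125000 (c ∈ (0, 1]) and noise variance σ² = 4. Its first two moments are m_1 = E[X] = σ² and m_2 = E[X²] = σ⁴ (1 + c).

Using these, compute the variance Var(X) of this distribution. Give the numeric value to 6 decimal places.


m_1 = E[X] = σ² = 4, so m_1² = 16.
m_2 = E[X²] = σ⁴ (1 + c) = 16 · (1 + 0.125000) = 16 · 1.125000 = 18.000000.
(Note m_2 − m_1² simplifies to c · σ⁴ = 0.125000 · 16.)

Var(X) = m_2 − m_1² = 18.000000 − 16 = 2.000000.


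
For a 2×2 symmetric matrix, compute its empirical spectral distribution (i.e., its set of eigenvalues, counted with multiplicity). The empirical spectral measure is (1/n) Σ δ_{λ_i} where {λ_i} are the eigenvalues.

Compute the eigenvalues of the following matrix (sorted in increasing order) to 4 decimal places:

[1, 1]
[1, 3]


Since M is real symmetric, both eigenvalues are real; they are the roots of det(λI − M) = λ² − (tr M) λ + det M.
tr M = 1 + 3 = 4.
det M = 1·3 − 1² = 3 − 1 = 2.
Characteristic polynomial: λ² − 4λ + 2 = 0.
Discriminant Δ = (tr M)² − 4·det M = 16 − 8 = 8; √Δ = 2.828427.
λ = (tr M ± √Δ)/2 = (4 ± 2.828427)/2, giving (tr M − √Δ)/2 = 0.5858 and (tr M + √Δ)/2 = 3.4142.

Eigenvalues sorted in increasing order: [0.5858, 3.4142].


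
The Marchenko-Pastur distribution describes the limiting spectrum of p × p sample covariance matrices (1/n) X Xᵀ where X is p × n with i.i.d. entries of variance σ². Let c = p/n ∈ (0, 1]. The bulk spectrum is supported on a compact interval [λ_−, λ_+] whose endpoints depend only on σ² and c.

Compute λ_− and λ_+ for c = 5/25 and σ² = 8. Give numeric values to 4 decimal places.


c = 5/25 = 0.200000; √c = 0.447214.
λ_− = σ² (1 − √c)² = 8 · (1 − 0.447214)² = 8 · (0.552786)² = 2.444582.
λ_+ = σ² (1 + √c)² = 8 · (1 + 0.447214)² = 8 · (1.447214)² = 16.755418.

Rounded to 4 decimal places: λ_− ≈ 2.4446, λ_+ ≈ 16.7554.


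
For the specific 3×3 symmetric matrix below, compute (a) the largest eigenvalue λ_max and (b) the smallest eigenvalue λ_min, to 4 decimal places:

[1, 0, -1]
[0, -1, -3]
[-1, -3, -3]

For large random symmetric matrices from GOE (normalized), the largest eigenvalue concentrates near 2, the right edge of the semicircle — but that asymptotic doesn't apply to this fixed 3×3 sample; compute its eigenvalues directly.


Since M is real symmetric, all three eigenvalues are real; they are the roots of det(λI − M) = λ³ − (tr M) λ² + s λ − det M, where s is the sum of the principal 2×2 minors.
tr M = 1 + (-1) + (-3) = -3.
s = (1·(-1) − 0²) + (1·(-3) − (-1)²) + ((-1)·(-3) − (-3)²) = -1 + (-4) + (-6) = -11.
det M (expand along row 1) = 1·(-6) − 0·(-3) + (-1)·(-1) = -5.
Characteristic polynomial: λ³ + 3λ² − 11λ + 5 = 0.
Substitute λ = y + (tr M)/3 = y − 1.000000 to remove the quadratic term: y³ + p·y + q = 0 with p = s − (tr M)²/3 = -14.000000 and q = −2(tr M)³/27 + (tr M)·s/3 − det M = 18.000000.
Three real roots ⇒ use the trigonometric (Viète) form: r = 2√(−p/3) = 4.320494, φ = arccos(3q/(p·r)) = arccos(-0.892755) = 2.674220 rad.
y_k = r·cos(φ/3 − 2πk/3) for k = 0, 1, 2 gives y = 2.714645, 1.553523, -4.268169.
λ_k = y_k − 1.000000 gives λ = 1.7146, 0.5535, -5.2682 (check: the sum is -3.0000 = tr M).

Hence λ_max = 1.7146 and λ_min = -5.2682.


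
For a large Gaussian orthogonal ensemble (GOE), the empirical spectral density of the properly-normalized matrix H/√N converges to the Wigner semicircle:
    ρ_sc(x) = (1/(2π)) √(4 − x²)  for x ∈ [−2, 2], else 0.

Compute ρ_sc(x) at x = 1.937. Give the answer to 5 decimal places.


ρ_sc(x) = (1/(2π)) √(4 − x²). With x = 1.937:
  4 − x² = 4 − (1.937)² = 4 − 3.751969 = 0.248031.
  √(4 − x²) = 0.498027.
  1/(2π) = 0.159155.
  ρ_sc(1.937) = 0.159155 · 0.498027 = 0.079263.

Rounded to 5 decimal places: ρ_sc(1.937) ≈ 0.07926.


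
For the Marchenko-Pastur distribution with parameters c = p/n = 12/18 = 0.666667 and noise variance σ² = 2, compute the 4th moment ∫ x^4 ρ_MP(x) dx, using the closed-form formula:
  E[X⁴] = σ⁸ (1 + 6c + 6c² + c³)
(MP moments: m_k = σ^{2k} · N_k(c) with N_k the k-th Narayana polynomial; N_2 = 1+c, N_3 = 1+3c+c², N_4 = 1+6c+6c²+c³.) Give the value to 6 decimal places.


E[X⁴] = σ⁸ (1 + 6c + 6c² + c³) (fourth MP moment). With σ² = 2 (so σ⁸ = 16) and c = 12/18 = 0.666667: E[X⁴] = 16 · (1 + 6·0.666667 + 6·(0.666667)² + (0.666667)³) = 16 · 7.962963.

So E[X^4] = 127.407407.


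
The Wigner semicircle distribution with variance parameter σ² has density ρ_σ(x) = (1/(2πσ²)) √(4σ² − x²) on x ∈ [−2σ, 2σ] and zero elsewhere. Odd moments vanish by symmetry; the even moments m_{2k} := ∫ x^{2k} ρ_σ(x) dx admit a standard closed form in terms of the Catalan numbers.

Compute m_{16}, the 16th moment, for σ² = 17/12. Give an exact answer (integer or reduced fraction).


By the scaled semicircle moment identity, m_{2k} = σ^{2k} · C_k with k = 8.
C_8 = (1/(k+1)) · C(2k, k) = (1/9) · C(16, 8) = (1/9) · 12870 = 1430.
σ^{2k} = (σ²)^k = (17/12)^8 = 6975757441/429981696.

Therefore m_{16} = σ^{16} · C_8 = (6975757441/429981696) · 1430 = 4987666570315/214990848.


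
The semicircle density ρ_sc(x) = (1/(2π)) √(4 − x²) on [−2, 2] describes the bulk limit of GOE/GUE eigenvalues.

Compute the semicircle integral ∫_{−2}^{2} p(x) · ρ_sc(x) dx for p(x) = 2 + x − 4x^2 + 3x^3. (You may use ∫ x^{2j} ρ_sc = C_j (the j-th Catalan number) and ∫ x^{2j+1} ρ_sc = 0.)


Write p(x) = Σ a_i x^i, split into monomials and integrate each against ρ_sc separately.
Using ∫ x^{2j} ρ_sc = C_j = (1/(j+1)) C(2j, j) (Catalan numbers) and ∫ x^{2j+1} ρ_sc = 0 (odd monomials vanish by symmetry):
  i = 0 (even): a_0 · C_{0} = 2 · 1 = 2
  i = 1 (odd): ∫ x^1 ρ_sc = 0 (vanishes)
  i = 2 (even): a_2 · C_{1} = -4 · 1 = -4
  i = 3 (odd): ∫ x^3 ρ_sc = 0 (vanishes)

Summing the contributions: ∫_{−2}^{2} p(x) ρ_sc(x) dx = 2 + (-4) = -2.


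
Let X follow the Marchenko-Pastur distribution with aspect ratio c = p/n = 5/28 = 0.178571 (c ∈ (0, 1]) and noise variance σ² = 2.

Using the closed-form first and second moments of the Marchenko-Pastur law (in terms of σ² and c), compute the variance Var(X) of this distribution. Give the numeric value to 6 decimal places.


Recall the MP moments m_1 = E[X] = σ² and m_2 = E[X²] = σ⁴ (1 + c).
m_1 = E[X] = σ² = 2, so m_1² = 4.
m_2 = E[X²] = σ⁴ (1 + c) = 4 · (1 + 0.178571) = 4 · 1.178571 = 4.714286.
(Note m_2 − m_1² simplifies to c · σ⁴ = 0.178571 · 4.)

Var(X) = m_2 − m_1² = 4.714286 − 4 = 0.714286.


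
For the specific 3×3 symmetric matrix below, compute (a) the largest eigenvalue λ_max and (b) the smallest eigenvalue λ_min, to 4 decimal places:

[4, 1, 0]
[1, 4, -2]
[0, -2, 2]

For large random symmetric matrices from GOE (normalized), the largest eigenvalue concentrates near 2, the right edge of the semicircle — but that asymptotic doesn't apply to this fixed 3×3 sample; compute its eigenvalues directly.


Since M is real symmetric, all three eigenvalues are real; they are the roots of det(λI − M) = λ³ − (tr M) λ² + s λ − det M, where s is the sum of the principal 2×2 minors.
tr M = 4 + 4 + 2 = 10.
s = (4·4 − 1²) + (4·2 − 0²) + (4·2 − (-2)²) = 15 + 8 + 4 = 27.
det M (expand along row 1) = 4·4 − 1·2 + 0·(-2) = 14.
Characteristic polynomial: λ³ − 10λ² + 27λ − 14 = 0.
Substitute λ = y + (tr M)/3 = y + 3.333333 to remove the quadratic term: y³ + p·y + q = 0 with p = s − (tr M)²/3 = -6.333333 and q = −2(tr M)³/27 + (tr M)·s/3 − det M = 1.925926.
Three real roots ⇒ use the trigonometric (Viète) form: r = 2√(−p/3) = 2.905933, φ = arccos(3q/(p·r)) = arccos(-0.313937) = 1.890134 rad.
y_k = r·cos(φ/3 − 2πk/3) for k = 0, 1, 2 gives y = 2.347997, 0.308740, -2.656738.
λ_k = y_k + 3.333333 gives λ = 5.6813, 3.6421, 0.6766 (check: the sum is 10.0000 = tr M).

Hence λ_max = 5.6813 and λ_min = 0.6766.


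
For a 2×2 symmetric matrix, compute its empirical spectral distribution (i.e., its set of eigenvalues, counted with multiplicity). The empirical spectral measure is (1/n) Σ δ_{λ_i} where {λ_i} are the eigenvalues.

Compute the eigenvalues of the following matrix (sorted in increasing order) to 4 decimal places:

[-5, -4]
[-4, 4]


Since M is real symmetric, both eigenvalues are real; they are the roots of det(λI − M) = λ² − (tr M) λ + det M.
tr M = -5 + 4 = -1.
det M = (-5)·4 − (-4)² = -20 − 16 = -36.
Characteristic polynomial: λ² + λ − 36 = 0.
Discriminant Δ = (tr M)² − 4·det M = 1 − (-144) = 145; √Δ = 12.041595.
λ = (tr M ± √Δ)/2 = (-1 ± 12.041595)/2, giving (tr M − √Δ)/2 = -6.5208 and (tr M + √Δ)/2 = 5.5208.

Eigenvalues sorted in increasing order: [-6.5208, 5.5208].


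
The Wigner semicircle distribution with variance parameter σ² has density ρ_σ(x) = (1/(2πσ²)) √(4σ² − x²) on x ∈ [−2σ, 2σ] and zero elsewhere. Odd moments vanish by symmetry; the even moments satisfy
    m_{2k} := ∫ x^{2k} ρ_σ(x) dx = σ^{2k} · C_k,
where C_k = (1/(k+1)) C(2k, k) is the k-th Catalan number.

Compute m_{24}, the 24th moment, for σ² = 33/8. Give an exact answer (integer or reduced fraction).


By the scaled semicircle moment identity, m_{2k} = σ^{2k} · C_k with k = 12.
C_12 = (1/(k+1)) · C(2k, k) = (1/13) · C(24, 12) = (1/13) · 2704156 = 208012.
σ^{2k} = (σ²)^k = (33/8)^12 = 1667889514952984961/68719476736.

Therefore m_{24} = σ^{24} · C_12 = (1667889514952984961/68719476736) · 208012 = 86735258446100076926883/17179869184.


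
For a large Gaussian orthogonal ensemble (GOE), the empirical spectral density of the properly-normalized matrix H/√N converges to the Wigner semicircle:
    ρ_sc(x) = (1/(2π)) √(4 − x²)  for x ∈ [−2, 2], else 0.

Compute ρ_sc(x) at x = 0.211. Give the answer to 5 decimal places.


ρ_sc(x) = (1/(2π)) √(4 − x²). With x = 0.211:
  4 − x² = 4 − (0.211)² = 4 − 0.044521 = 3.955479.
  √(4 − x²) = 1.988839.
  1/(2π) = 0.159155.
  ρ_sc(0.211) = 0.159155 · 1.988839 = 0.316533.

Rounded to 5 decimal places: ρ_sc(0.211) ≈ 0.31653.


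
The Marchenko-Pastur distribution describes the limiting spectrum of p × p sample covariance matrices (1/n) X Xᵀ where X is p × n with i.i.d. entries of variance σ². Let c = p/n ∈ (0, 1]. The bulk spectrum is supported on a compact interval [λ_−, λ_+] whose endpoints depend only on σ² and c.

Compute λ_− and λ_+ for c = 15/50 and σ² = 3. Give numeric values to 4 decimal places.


c = 15/50 = 0.300000; √c = 0.547723.
λ_− = σ² (1 − √c)² = 3 · (1 − 0.547723)² = 3 · (0.452277)² = 0.613665.
λ_+ = σ² (1 + √c)² = 3 · (1 + 0.547723)² = 3 · (1.547723)² = 7.186335.

Rounded to 4 decimal places: λ_− ≈ 0.6137, λ_+ ≈ 7.1863.


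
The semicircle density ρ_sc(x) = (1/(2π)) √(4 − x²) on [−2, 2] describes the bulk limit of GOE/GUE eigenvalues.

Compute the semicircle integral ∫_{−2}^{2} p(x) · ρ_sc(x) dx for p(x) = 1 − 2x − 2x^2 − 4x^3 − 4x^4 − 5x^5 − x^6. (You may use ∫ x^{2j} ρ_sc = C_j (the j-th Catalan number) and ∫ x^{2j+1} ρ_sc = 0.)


Write p(x) = Σ a_i x^i, split into monomials and integrate each against ρ_sc separately.
Using ∫ x^{2j} ρ_sc = C_j = (1/(j+1)) C(2j, j) (Catalan numbers) and ∫ x^{2j+1} ρ_sc = 0 (odd monomials vanish by symmetry):
  i = 0 (even): a_0 · C_{0} = 1 · 1 = 1
  i = 1 (odd): ∫ x^1 ρ_sc = 0 (vanishes)
  i = 2 (even): a_2 · C_{1} = -2 · 1 = -2
  i = 3 (odd): ∫ x^3 ρ_sc = 0 (vanishes)
  i = 4 (even): a_4 · C_{2} = -4 · 2 = -8
  i = 5 (odd): ∫ x^5 ρ_sc = 0 (vanishes)
  i = 6 (even): a_6 · C_{3} = -1 · 5 = -5

Summing the contributions: ∫_{−2}^{2} p(x) ρ_sc(x) dx = 1 + (-2) + (-8) + (-5) = -14.


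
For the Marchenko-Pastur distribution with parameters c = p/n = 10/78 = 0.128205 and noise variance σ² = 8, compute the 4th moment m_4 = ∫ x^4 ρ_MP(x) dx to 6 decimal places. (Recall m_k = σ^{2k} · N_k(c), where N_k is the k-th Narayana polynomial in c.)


E[X⁴] = σ⁸ (1 + 6c + 6c² + c³) (fourth MP moment). With σ² = 8 (so σ⁸ = 4096) and c = 10/78 = 0.128205: E[X⁴] = 4096 · (1 + 6·0.128205 + 6·(0.128205)² + (0.128205)³) = 4096 · 1.869957.

So E[X^4] = 7659.345303.


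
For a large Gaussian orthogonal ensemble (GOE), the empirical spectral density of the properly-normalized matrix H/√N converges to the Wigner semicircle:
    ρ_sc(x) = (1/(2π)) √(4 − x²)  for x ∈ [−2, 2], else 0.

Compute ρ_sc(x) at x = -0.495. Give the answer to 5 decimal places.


ρ_sc(x) = (1/(2π)) √(4 − x²). With x = -0.495:
  4 − x² = 4 − (-0.495)² = 4 − 0.245025 = 3.754975.
  √(4 − x²) = 1.937776.
  1/(2π) = 0.159155.
  ρ_sc(-0.495) = 0.159155 · 1.937776 = 0.308407.

Rounded to 5 decimal places: ρ_sc(-0.495) ≈ 0.30841.


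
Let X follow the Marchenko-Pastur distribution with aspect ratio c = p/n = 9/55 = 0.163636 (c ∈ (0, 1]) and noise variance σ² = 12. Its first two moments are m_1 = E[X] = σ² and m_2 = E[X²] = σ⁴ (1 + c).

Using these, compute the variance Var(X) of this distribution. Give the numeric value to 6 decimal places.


m_1 = E[X] = σ² = 12, so m_1² = 144.
m_2 = E[X²] = σ⁴ (1 + c) = 144 · (1 + 0.163636) = 144 · 1.163636 = 167.563636.
(Note m_2 − m_1² simplifies to c · σ⁴ = 0.163636 · 144.)

Var(X) = m_2 − m_1² = 167.563636 − 144 = 23.563636.


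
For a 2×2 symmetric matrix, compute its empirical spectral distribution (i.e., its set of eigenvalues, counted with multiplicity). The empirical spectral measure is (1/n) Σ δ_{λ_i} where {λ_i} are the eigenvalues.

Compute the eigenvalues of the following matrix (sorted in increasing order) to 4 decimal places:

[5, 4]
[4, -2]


Since M is real symmetric, both eigenvalues are real; they are the roots of det(λI − M) = λ² − (tr M) λ + det M.
tr M = 5 + (-2) = 3.
det M = 5·(-2) − 4² = -10 − 16 = -26.
Characteristic polynomial: λ² − 3λ − 26 = 0.
Discriminant Δ = (tr M)² − 4·det M = 9 − (-104) = 113; √Δ = 10.630146.
λ = (tr M ± √Δ)/2 = (3 ± 10.630146)/2, giving (tr M − √Δ)/2 = -3.8151 and (tr M + √Δ)/2 = 6.8151.

Eigenvalues sorted in increasing order: [-3.8151, 6.8151].


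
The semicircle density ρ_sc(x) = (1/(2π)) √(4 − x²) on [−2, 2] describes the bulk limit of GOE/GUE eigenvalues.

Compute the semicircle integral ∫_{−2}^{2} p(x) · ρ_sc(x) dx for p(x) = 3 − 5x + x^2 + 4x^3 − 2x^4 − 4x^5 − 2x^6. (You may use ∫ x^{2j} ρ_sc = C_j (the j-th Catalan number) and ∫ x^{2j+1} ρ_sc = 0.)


Write p(x) = Σ a_i x^i, split into monomials and integrate each against ρ_sc separately.
Using ∫ x^{2j} ρ_sc = C_j = (1/(j+1)) C(2j, j) (Catalan numbers) and ∫ x^{2j+1} ρ_sc = 0 (odd monomials vanish by symmetry):
  i = 0 (even): a_0 · C_{0} = 3 · 1 = 3
  i = 1 (odd): ∫ x^1 ρ_sc = 0 (vanishes)
  i = 2 (even): a_2 · C_{1} = 1 · 1 = 1
  i = 3 (odd): ∫ x^3 ρ_sc = 0 (vanishes)
  i = 4 (even): a_4 · C_{2} = -2 · 2 = -4
  i = 5 (odd): ∫ x^5 ρ_sc = 0 (vanishes)
  i = 6 (even): a_6 · C_{3} = -2 · 5 = -10

Summing the contributions: ∫_{−2}^{2} p(x) ρ_sc(x) dx = 3 + 1 + (-4) + (-10) = -10.


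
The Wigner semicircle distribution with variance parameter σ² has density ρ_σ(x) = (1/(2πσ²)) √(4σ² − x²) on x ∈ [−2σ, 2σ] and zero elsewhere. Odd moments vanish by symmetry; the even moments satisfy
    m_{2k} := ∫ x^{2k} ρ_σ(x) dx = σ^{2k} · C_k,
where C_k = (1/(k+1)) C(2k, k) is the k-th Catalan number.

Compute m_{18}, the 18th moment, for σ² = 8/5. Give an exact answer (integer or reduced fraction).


By the scaled semicircle moment identity, m_{2k} = σ^{2k} · C_k with k = 9.
C_9 = (1/(k+1)) · C(2k, k) = (1/10) · C(18, 9) = (1/10) · 48620 = 4862.
σ^{2k} = (σ²)^k = (8/5)^9 = 134217728/1953125.

Therefore m_{18} = σ^{18} · C_9 = (134217728/1953125) · 4862 = 652566593536/1953125.


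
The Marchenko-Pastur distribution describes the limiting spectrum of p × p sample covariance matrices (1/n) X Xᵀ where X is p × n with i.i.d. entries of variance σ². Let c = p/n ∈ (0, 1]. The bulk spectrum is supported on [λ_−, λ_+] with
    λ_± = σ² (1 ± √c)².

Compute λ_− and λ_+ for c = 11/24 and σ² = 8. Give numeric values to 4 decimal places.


c = 11/24 = 0.458333; √c = 0.677003.
λ_− = σ² (1 − √c)² = 8 · (1 − 0.677003)² = 8 · (0.322997)² = 0.834615.
λ_+ = σ² (1 + √c)² = 8 · (1 + 0.677003)² = 8 · (1.677003)² = 22.498718.

Rounded to 4 decimal places: λ_− ≈ 0.8346, λ_+ ≈ 22.4987.


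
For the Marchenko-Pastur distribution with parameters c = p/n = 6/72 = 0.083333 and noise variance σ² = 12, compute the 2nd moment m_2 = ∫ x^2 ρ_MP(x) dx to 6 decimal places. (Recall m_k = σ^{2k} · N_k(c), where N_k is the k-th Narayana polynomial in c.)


E[X²] = σ⁴ (1 + c) (second MP moment). With σ² = 12 (so σ⁴ = 144) and c = 6/72 = 0.083333: E[X²] = 144 · (1 + 0.083333) = 144 · 1.083333.

So E[X^2] = 156.000000.


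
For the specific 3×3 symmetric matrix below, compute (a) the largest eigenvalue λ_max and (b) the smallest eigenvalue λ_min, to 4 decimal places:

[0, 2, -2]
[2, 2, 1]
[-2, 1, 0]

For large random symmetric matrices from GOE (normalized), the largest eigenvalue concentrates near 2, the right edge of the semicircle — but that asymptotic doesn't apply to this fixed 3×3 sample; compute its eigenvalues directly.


Since M is real symmetric, all three eigenvalues are real; they are the roots of det(λI − M) = λ³ − (tr M) λ² + s λ − det M, where s is the sum of the principal 2×2 minors.
tr M = 0 + 2 + 0 = 2.
s = (0·2 − 2²) + (0·0 − (-2)²) + (2·0 − 1²) = -4 + (-4) + (-1) = -9.
det M (expand along row 1) = 0·(-1) − 2·2 + (-2)·6 = -16.
Characteristic polynomial: λ³ − 2λ² − 9λ + 16 = 0.
Substitute λ = y + (tr M)/3 = y + 0.666667 to remove the quadratic term: y³ + p·y + q = 0 with p = s − (tr M)²/3 = -10.333333 and q = −2(tr M)³/27 + (tr M)·s/3 − det M = 9.407407.
Three real roots ⇒ use the trigonometric (Viète) form: r = 2√(−p/3) = 3.711843, φ = arccos(3q/(p·r)) = arccos(-0.735802) = 2.397647 rad.
y_k = r·cos(φ/3 − 2πk/3) for k = 0, 1, 2 gives y = 2.588153, 1.010143, -3.598297.
λ_k = y_k + 0.666667 gives λ = 3.2548, 1.6768, -2.9316 (check: the sum is 2.0000 = tr M).

Hence λ_max = 3.2548 and λ_min = -2.9316.


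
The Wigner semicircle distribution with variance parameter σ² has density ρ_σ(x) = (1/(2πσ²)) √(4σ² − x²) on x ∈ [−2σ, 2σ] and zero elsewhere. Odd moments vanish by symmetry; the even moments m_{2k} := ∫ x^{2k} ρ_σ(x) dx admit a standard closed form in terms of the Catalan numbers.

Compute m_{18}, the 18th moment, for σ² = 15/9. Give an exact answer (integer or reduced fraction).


By the scaled semicircle moment identity, m_{2k} = σ^{2k} · C_k with k = 9.
C_9 = (1/(k+1)) · C(2k, k) = (1/10) · C(18, 9) = (1/10) · 48620 = 4862.
σ^{2k} = (σ²)^k = (15/9)^9 = 1953125/19683.

Therefore m_{18} = σ^{18} · C_9 = (1953125/19683) · 4862 = 9496093750/19683.


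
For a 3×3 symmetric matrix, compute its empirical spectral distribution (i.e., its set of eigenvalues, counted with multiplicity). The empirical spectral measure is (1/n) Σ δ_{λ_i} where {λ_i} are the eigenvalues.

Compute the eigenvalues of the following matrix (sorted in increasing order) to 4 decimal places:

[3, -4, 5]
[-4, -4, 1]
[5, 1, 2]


Since M is real symmetric, all three eigenvalues are real; they are the roots of det(λI − M) = λ³ − (tr M) λ² + s λ − det M, where s is the sum of the principal 2×2 minors.
tr M = 3 + (-4) + 2 = 1.
s = (3·(-4) − (-4)²) + (3·2 − 5²) + ((-4)·2 − 1²) = -28 + (-19) + (-9) = -56.
det M (expand along row 1) = 3·(-9) − (-4)·(-13) + 5·16 = 1.
Characteristic polynomial: λ³ − λ² − 56λ − 1 = 0.
Substitute λ = y + (tr M)/3 = y + 0.333333 to remove the quadratic term: y³ + p·y + q = 0 with p = s − (tr M)²/3 = -56.333333 and q = −2(tr M)³/27 + (tr M)·s/3 − det M = -19.740741.
Three real roots ⇒ use the trigonometric (Viète) form: r = 2√(−p/3) = 8.666667, φ = arccos(3q/(p·r)) = arccos(0.121302) = 1.449195 rad.
y_k = r·cos(φ/3 − 2πk/3) for k = 0, 1, 2 gives y = 7.674987, -0.351196, -7.323790.
λ_k = y_k + 0.333333 gives λ = 8.0083, -0.0179, -6.9905 (check: the sum is 1.0000 = tr M).

Eigenvalues sorted in increasing order: [-6.9905, -0.0179, 8.0083].


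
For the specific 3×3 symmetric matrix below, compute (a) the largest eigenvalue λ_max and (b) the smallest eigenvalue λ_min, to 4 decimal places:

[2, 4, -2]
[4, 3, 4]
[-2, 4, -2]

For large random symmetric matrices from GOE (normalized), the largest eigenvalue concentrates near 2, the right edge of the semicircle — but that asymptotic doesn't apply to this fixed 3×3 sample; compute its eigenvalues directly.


Since M is real symmetric, all three eigenvalues are real; they are the roots of det(λI − M) = λ³ − (tr M) λ² + s λ − det M, where s is the sum of the principal 2×2 minors.
tr M = 2 + 3 + (-2) = 3.
s = (2·3 − 4²) + (2·(-2) − (-2)²) + (3·(-2) − 4²) = -10 + (-8) + (-22) = -40.
det M (expand along row 1) = 2·(-22) − 4·0 + (-2)·22 = -88.
Characteristic polynomial: λ³ − 3λ² − 40λ + 88 = 0.
Substitute λ = y + (tr M)/3 = y + 1.000000 to remove the quadratic term: y³ + p·y + q = 0 with p = s − (tr M)²/3 = -43.000000 and q = −2(tr M)³/27 + (tr M)·s/3 − det M = 46.000000.
Three real roots ⇒ use the trigonometric (Viète) form: r = 2√(−p/3) = 7.571878, φ = arccos(3q/(p·r)) = arccos(-0.423845) = 2.008483 rad.
y_k = r·cos(φ/3 − 2πk/3) for k = 0, 1, 2 gives y = 5.937379, 1.100787, -7.038167.
λ_k = y_k + 1.000000 gives λ = 6.9374, 2.1008, -6.0382 (check: the sum is 3.0000 = tr M).

Hence λ_max = 6.9374 and λ_min = -6.0382.
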